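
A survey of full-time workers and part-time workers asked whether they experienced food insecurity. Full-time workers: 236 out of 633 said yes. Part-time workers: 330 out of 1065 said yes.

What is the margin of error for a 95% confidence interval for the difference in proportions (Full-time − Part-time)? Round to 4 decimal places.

First, p̂₁ = 236/633 = 0.3728; p̂₂ = 330/1065 = 0.3099.
The two standard errors are √(0.3728×0.6272/633) = 0.01922 and √(0.3099×0.6901/1065) = 0.01417.
Because the samples are independent, SE_diff = √(0.01922² + 0.01417²) = 0.02388.
Using z* = 1.960 for 95%, ME = 1.960 × 0.02388 = 0.04680.

0.0468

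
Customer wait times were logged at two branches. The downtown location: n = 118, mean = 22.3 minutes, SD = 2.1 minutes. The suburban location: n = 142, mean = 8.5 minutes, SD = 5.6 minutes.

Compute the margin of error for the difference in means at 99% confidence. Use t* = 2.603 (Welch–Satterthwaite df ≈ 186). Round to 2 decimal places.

1.32

Standard errors of each mean: 2.1/√118 = 0.1933 and 5.6/√142 = 0.4699.
SE(x̄₁ − x̄₂) = √(0.1933² + 0.4699²) = 0.5081 for independent samples with unequal variances.
With t* = 2.603, the margin is 2.603 × 0.5081 = 1.3226.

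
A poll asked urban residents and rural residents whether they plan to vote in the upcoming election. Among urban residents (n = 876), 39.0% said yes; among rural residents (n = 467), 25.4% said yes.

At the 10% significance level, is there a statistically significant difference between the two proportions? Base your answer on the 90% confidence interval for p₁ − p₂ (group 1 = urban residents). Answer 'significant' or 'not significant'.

significant

The two standard errors are √(0.3900×0.6100/876) = 0.01648 and √(0.2540×0.7460/467) = 0.02014.
Because the samples are independent, SE_diff = √(0.01648² + 0.02014²) = 0.02602.
Using z* = 1.645 for 90%, ME = 1.645 × 0.02602 = 0.04280.
p̂₁ − p̂₂ = 0.1360; interval 0.1360 ± 0.04280 gives (0.09320, 0.17880).
The interval (0.09320, 0.17880) does not contain 0, so the difference is significant.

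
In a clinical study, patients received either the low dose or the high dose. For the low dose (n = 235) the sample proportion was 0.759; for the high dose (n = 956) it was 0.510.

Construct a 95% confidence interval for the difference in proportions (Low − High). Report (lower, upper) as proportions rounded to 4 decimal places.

(0.1858, 0.3122)

Each SE is √(p̂(1−p̂)/n): √(0.7590·0.2410/235) = 0.02790 and √(0.5100·0.4900/956) = 0.01617.
SE(p̂₁ − p̂₂) = √(SE₁² + SE₂²) = √(0.00077841 + 0.0002614689) = 0.03225, since the two samples are independent.
At 95% confidence z* = 1.960; margin = 1.960 × 0.03225 = 0.06321.
The difference is 0.7590 − 0.5100 = 0.2490, so the interval is 0.2490 ± 0.06321 = (0.1858, 0.3122).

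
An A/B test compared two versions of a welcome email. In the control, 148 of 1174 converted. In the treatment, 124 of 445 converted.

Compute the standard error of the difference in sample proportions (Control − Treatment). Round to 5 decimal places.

0.02336

First, p̂₁ = 148/1174 = 0.1261; p̂₂ = 124/445 = 0.2787.
The two standard errors are √(0.1261×0.8739/1174) = 0.00969 and √(0.2787×0.7213/445) = 0.02125.
Because the samples are independent, SE_diff = √(0.00969² + 0.02125²) = 0.02336.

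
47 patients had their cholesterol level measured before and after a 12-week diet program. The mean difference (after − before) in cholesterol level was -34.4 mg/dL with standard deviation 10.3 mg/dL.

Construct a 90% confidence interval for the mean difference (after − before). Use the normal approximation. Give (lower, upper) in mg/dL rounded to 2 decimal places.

This is a matched-pairs design, so SE = s_d/√n = 10.3/√47 = 1.5024.
Margin = 1.645 × 1.5024 = 2.4714; the interval is -34.4 ± 2.4714 = (-36.87, -31.93).

(-36.87, -31.93)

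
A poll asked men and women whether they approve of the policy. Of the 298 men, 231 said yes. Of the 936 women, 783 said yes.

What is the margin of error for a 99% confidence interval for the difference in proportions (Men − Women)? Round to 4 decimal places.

0.0696

First, p̂₁ = 231/298 = 0.7752; p̂₂ = 783/936 = 0.8365.
The two standard errors are √(0.7752×0.2248/298) = 0.02418 and √(0.8365×0.1635/936) = 0.01209.
Because the samples are independent, SE_diff = √(0.02418² + 0.01209²) = 0.02703.
Using z* = 2.576 for 99%, ME = 2.576 × 0.02703 = 0.06963.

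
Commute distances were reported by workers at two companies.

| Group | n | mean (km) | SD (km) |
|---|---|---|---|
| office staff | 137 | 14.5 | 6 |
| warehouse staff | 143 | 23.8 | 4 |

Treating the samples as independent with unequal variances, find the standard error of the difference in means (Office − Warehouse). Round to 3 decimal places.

0.612

Standard errors of each mean: 6/√137 = 0.5126 and 4/√143 = 0.3345.
SE(x̄₁ − x̄₂) = √(0.5126² + 0.3345²) = 0.6121 for independent samples with unequal variances.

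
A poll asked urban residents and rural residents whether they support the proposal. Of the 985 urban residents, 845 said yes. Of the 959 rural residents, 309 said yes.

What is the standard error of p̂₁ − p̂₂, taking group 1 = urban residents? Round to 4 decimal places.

First, p̂₁ = 845/985 = 0.8579; p̂₂ = 309/959 = 0.3222.
The two standard errors are √(0.8579×0.1421/985) = 0.01112 and √(0.3222×0.6778/959) = 0.01509.
Because the samples are independent, SE_diff = √(0.01112² + 0.01509²) = 0.01874.

0.0187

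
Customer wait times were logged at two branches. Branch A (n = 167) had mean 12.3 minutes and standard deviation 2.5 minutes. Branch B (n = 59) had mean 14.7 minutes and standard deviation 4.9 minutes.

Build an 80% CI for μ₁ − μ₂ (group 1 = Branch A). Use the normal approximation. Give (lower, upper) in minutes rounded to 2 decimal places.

SE₁ = s₁/√n₁ = 2.5/√167 = 0.1935; SE₂ = 4.9/√59 = 0.6379.
Independent samples, unequal variances: SE_diff = √(SE₁² + SE₂²) = √(0.03744225 + 0.40691641) = 0.6666.
z* = 1.282, so margin of error = 1.282 × 0.6666 = 0.8546.
Difference in means = 12.3 − 14.7 = -2.4000.
-2.4000 ± 0.8546 → (-3.25, -1.55).

(-3.25, -1.55)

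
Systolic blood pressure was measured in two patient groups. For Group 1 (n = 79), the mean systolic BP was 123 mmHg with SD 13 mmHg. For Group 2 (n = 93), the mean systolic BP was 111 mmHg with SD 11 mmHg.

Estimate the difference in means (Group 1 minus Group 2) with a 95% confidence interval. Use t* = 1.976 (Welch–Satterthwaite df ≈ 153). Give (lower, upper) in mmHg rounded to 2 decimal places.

(8.33, 15.67)

Standard errors of each mean: 13/√79 = 1.4626 and 11/√93 = 1.1406.
SE(x̄₁ − x̄₂) = √(1.4626² + 1.1406²) = 1.8548 for independent samples with unequal variances.
With t* = 1.976, the margin is 1.976 × 1.8548 = 3.6651.
x̄₁ − x̄₂ = 123 − 111 = 12.0000; the interval is 12.0000 ± 3.6651 = (8.33, 15.67).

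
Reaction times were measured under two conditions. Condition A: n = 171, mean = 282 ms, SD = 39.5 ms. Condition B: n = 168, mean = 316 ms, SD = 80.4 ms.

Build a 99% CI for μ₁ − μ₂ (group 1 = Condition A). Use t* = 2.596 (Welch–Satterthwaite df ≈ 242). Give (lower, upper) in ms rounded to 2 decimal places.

(-51.91, -16.09)

SE₁ = s₁/√n₁ = 39.5/√171 = 3.0206; SE₂ = 80.4/√168 = 6.2030.
Independent samples, unequal variances: SE_diff = √(SE₁² + SE₂²) = √(9.12402436 + 38.477209) = 6.8994.
t* = 2.596, so margin of error = 2.596 × 6.8994 = 17.9108.
Difference in means = 282 − 316 = -34.0000.
-34.0000 ± 17.9108 → (-51.91, -16.09).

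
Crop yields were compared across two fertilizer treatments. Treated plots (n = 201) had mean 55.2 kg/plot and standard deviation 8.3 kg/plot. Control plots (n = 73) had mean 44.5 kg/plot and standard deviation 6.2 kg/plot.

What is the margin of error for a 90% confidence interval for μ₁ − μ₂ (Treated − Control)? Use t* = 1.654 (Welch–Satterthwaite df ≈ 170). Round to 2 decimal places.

1.54

SE₁ = s₁/√n₁ = 8.3/√201 = 0.5854; SE₂ = 6.2/√73 = 0.7257.
Independent samples, unequal variances: SE_diff = √(SE₁² + SE₂²) = √(0.34269316 + 0.52664049) = 0.9324.
t* = 1.654, so margin of error = 1.654 × 0.9324 = 1.5422.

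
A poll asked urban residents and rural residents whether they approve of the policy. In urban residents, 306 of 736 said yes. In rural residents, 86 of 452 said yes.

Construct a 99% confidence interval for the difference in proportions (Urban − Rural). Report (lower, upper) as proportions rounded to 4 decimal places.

(0.1588, 0.2922)

p̂₁ = 306/736 = 0.4158 and p̂₂ = 86/452 = 0.1903.
SE₁ = √(p̂₁(1−p̂₁)/n₁) = √(0.4158·0.5842/736) = 0.01817; SE₂ = √(0.1903·0.8097/452) = 0.01846.
Independent samples: SE of the difference = √(SE₁² + SE₂²) = √(0.0003301489 + 0.0003407716) = 0.02590.
z* for 99% confidence is 2.576, so the margin of error is 2.576 × 0.02590 = 0.06672.
Point estimate p̂₁ − p̂₂ = 0.4158 − 0.1903 = 0.2255.
0.2255 ± 0.06672 → (0.1588, 0.2922).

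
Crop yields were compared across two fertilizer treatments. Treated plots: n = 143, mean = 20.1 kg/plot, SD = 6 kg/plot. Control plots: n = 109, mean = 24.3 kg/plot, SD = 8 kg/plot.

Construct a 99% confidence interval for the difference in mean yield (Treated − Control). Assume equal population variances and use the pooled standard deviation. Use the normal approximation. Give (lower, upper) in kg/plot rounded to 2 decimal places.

(-6.47, -1.93)

s_p = √[((n₁−1)s₁² + (n₂−1)s₂²)/(n₁+n₂−2)] = √[(142·6² + 108·8²)/250] = 6.9351.
SE = 6.9351·√(1/143 + 1/109) = 0.8818.
With z* = 2.576, margin = 2.576 × 0.8818 = 2.2715.
x̄₁ − x̄₂ = 20.1 − 24.3 = -4.2000; interval -4.2000 ± 2.2715 = (-6.47, -1.93).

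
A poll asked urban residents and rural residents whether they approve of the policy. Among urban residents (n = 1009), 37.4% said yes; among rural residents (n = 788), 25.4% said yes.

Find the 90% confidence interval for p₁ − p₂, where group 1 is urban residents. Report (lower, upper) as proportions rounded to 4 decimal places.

SE₁ = √(p̂₁(1−p̂₁)/n₁) = √(0.3740·0.6260/1009) = 0.01523; SE₂ = √(0.2540·0.7460/788) = 0.01551.
Independent samples: SE of the difference = √(SE₁² + SE₂²) = √(0.0002319529 + 0.0002405601) = 0.02174.
z* for 90% confidence is 1.645, so the margin of error is 1.645 × 0.02174 = 0.03576.
Point estimate p̂₁ − p̂₂ = 0.3740 − 0.2540 = 0.1200.
0.1200 ± 0.03576 → (0.0842, 0.1558).

(0.0842, 0.1558)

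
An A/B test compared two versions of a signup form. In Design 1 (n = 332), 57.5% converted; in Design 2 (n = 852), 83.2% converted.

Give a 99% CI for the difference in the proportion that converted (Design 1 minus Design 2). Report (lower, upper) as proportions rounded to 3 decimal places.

The two standard errors are √(0.5750×0.4250/332) = 0.02713 and √(0.8320×0.1680/852) = 0.01281.
Because the samples are independent, SE_diff = √(0.02713² + 0.01281²) = 0.03000.
Using z* = 2.576 for 99%, ME = 2.576 × 0.03000 = 0.07728.
p̂₁ − p̂₂ = -0.2570; interval -0.2570 ± 0.07728 gives (-0.334, -0.180).

(-0.334, -0.180)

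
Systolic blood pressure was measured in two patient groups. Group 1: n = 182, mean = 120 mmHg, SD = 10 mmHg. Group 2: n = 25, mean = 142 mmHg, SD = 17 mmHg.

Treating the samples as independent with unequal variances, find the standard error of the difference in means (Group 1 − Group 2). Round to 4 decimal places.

3.4799

Standard errors of each mean: 10/√182 = 0.7412 and 17/√25 = 3.4000.
SE(x̄₁ − x̄₂) = √(0.7412² + 3.4000²) = 3.4799 for independent samples with unequal variances.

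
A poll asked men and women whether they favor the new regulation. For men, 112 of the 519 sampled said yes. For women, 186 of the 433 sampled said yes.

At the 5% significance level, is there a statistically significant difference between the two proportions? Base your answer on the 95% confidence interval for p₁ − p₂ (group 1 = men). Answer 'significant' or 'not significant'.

Sample proportions: 112/519 = 0.2158, 186/433 = 0.4296.
Each SE is √(p̂(1−p̂)/n): √(0.2158·0.7842/519) = 0.01806 and √(0.4296·0.5704/433) = 0.02379.
SE(p̂₁ − p̂₂) = √(SE₁² + SE₂²) = √(0.0003261636 + 0.0005659641) = 0.02987, since the two samples are independent.
At 95% confidence z* = 1.960; margin = 1.960 × 0.02987 = 0.05855.
The difference is 0.2158 − 0.4296 = -0.2138, so the interval is -0.2138 ± 0.05855 = (-0.27235, -0.15525).
The interval (-0.27235, -0.15525) does not contain 0, so the difference is significant.

significant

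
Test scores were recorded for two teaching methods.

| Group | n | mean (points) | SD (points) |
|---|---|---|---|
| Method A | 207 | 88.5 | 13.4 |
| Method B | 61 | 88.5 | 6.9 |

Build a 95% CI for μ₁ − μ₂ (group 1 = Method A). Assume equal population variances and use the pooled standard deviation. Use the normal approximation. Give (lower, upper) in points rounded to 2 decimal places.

s_p = √[((n₁−1)s₁² + (n₂−1)s₂²)/(n₁+n₂−2)] = √[(206·13.4² + 60·6.9²)/266] = 12.2392.
SE = 12.2392·√(1/207 + 1/61) = 1.7831.
With z* = 1.960, margin = 1.960 × 1.7831 = 3.4949.
x̄₁ − x̄₂ = 88.5 − 88.5 = 0.0000; interval 0.0000 ± 3.4949 = (-3.49, 3.49).

(-3.49, 3.49)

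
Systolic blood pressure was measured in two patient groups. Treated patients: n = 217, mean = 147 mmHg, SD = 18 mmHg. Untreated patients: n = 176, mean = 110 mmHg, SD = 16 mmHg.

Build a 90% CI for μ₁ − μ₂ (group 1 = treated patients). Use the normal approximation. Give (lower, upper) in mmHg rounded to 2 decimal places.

(34.18, 39.82)

Per-group SEs: s₁/√n₁ = 18/√217 = 1.2219, s₂/√n₂ = 16/√176 = 1.2060.
Unpooled SE of the difference: √(1.49303961 + 1.454436) = 1.7168.
Margin of error = z* · SE = 1.645 × 1.7168 = 2.8241.
x̄₁ − x̄₂ = 147 − 110 = 37.0000.
CI: 37.0000 ± 2.8241 = (34.18, 39.82).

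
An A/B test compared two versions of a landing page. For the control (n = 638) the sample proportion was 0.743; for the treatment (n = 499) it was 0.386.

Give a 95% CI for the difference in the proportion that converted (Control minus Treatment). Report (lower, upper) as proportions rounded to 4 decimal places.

SE₁ = √(p̂₁(1−p̂₁)/n₁) = √(0.7430·0.2570/638) = 0.01730; SE₂ = √(0.3860·0.6140/499) = 0.02179.
Independent samples: SE of the difference = √(SE₁² + SE₂²) = √(0.00029929 + 0.0004748041) = 0.02782.
z* for 95% confidence is 1.960, so the margin of error is 1.960 × 0.02782 = 0.05453.
Point estimate p̂₁ − p̂₂ = 0.7430 − 0.3860 = 0.3570.
0.3570 ± 0.05453 → (0.3025, 0.4115).

(0.3025, 0.4115)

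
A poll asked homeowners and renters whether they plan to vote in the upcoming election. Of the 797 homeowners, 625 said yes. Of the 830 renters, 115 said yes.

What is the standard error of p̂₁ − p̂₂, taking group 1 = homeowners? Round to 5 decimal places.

0.01887

p̂₁ = 625/797 = 0.7842 and p̂₂ = 115/830 = 0.1386.
SE₁ = √(p̂₁(1−p̂₁)/n₁) = √(0.7842·0.2158/797) = 0.01457; SE₂ = √(0.1386·0.8614/830) = 0.01199.
Independent samples: SE of the difference = √(SE₁² + SE₂²) = √(0.0002122849 + 0.0001437601) = 0.01887.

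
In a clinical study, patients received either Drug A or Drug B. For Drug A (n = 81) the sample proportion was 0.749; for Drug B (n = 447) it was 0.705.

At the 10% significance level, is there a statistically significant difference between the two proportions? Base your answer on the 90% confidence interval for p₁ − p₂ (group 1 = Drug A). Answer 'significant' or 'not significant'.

not significant

SE₁ = √(p̂₁(1−p̂₁)/n₁) = √(0.7490·0.2510/81) = 0.04818; SE₂ = √(0.7050·0.2950/447) = 0.02157.
Independent samples: SE of the difference = √(SE₁² + SE₂²) = √(0.0023213124 + 0.0004652649) = 0.05279.
z* for 90% confidence is 1.645, so the margin of error is 1.645 × 0.05279 = 0.08684.
Point estimate p̂₁ − p̂₂ = 0.7490 − 0.7050 = 0.0440.
0.0440 ± 0.08684 → (-0.04284, 0.13084).
The interval (-0.04284, 0.13084) contains 0, so the difference is not significant.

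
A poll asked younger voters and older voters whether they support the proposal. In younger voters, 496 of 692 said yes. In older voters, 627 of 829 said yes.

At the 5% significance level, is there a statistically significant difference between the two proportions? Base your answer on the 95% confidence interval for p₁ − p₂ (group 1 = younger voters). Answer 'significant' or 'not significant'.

not significant

First, p̂₁ = 496/692 = 0.7168; p̂₂ = 627/829 = 0.7563.
The two standard errors are √(0.7168×0.2832/692) = 0.01713 and √(0.7563×0.2437/829) = 0.01491.
Because the samples are independent, SE_diff = √(0.01713² + 0.01491²) = 0.02271.
Using z* = 1.960 for 95%, ME = 1.960 × 0.02271 = 0.04451.
p̂₁ − p̂₂ = -0.0395; interval -0.0395 ± 0.04451 gives (-0.08401, 0.00501).
The interval (-0.08401, 0.00501) contains 0, so the difference is not significant.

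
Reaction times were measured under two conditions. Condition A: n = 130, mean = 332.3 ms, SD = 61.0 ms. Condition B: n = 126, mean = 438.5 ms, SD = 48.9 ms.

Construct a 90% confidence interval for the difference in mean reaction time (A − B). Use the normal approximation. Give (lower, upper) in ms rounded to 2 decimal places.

SE₁ = s₁/√n₁ = 61.0/√130 = 5.3501; SE₂ = 48.9/√126 = 4.3564.
Independent samples, unequal variances: SE_diff = √(SE₁² + SE₂²) = √(28.62357001 + 18.97822096) = 6.8994.
z* = 1.645, so margin of error = 1.645 × 6.8994 = 11.3495.
Difference in means = 332.3 − 438.5 = -106.2000.
-106.2000 ± 11.3495 → (-117.55, -94.85).

(-117.55, -94.85)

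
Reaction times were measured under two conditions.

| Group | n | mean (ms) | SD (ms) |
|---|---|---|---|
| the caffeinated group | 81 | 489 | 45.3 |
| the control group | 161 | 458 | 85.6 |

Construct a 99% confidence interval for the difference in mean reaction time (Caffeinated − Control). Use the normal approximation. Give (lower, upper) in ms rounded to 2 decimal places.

(9.32, 52.68)

Per-group SEs: s₁/√n₁ = 45.3/√81 = 5.0333, s₂/√n₂ = 85.6/√161 = 6.7462.
Unpooled SE of the difference: √(25.33410889 + 45.51121444) = 8.4170.
Margin of error = z* · SE = 2.576 × 8.4170 = 21.6822.
x̄₁ − x̄₂ = 489 − 458 = 31.0000.
CI: 31.0000 ± 21.6822 = (9.32, 52.68).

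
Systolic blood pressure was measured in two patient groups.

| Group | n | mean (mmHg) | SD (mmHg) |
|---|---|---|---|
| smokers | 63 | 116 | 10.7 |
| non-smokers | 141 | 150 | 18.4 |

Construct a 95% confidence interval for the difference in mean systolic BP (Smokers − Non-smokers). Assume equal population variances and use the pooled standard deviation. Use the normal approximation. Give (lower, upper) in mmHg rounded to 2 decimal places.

(-38.88, -29.12)

s_p = √[((n₁−1)s₁² + (n₂−1)s₂²)/(n₁+n₂−2)] = √[(62·10.7² + 140·18.4²)/202] = 16.4252.
SE = 16.4252·√(1/63 + 1/141) = 2.4891.
With z* = 1.960, margin = 1.960 × 2.4891 = 4.8786.
x̄₁ − x̄₂ = 116 − 150 = -34.0000; interval -34.0000 ± 4.8786 = (-38.88, -29.12).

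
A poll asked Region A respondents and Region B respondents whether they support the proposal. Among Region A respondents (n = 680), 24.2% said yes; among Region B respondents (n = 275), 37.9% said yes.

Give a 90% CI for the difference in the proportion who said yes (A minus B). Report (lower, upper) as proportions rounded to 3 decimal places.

Each SE is √(p̂(1−p̂)/n): √(0.2420·0.7580/680) = 0.01642 and √(0.3790·0.6210/275) = 0.02925.
SE(p̂₁ − p̂₂) = √(SE₁² + SE₂²) = √(0.0002696164 + 0.0008555625) = 0.03354, since the two samples are independent.
At 90% confidence z* = 1.645; margin = 1.645 × 0.03354 = 0.05517.
The difference is 0.2420 − 0.3790 = -0.1370, so the interval is -0.1370 ± 0.05517 = (-0.192, -0.082).

(-0.192, -0.082)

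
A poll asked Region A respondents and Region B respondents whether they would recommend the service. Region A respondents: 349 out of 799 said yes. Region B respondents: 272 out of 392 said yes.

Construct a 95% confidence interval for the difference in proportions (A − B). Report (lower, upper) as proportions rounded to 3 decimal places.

(-0.314, -0.200)

First, p̂₁ = 349/799 = 0.4368; p̂₂ = 272/392 = 0.6939.
The two standard errors are √(0.4368×0.5632/799) = 0.01755 and √(0.6939×0.3061/392) = 0.02328.
Because the samples are independent, SE_diff = √(0.01755² + 0.02328²) = 0.02915.
Using z* = 1.960 for 95%, ME = 1.960 × 0.02915 = 0.05713.
p̂₁ − p̂₂ = -0.2571; interval -0.2571 ± 0.05713 gives (-0.314, -0.200).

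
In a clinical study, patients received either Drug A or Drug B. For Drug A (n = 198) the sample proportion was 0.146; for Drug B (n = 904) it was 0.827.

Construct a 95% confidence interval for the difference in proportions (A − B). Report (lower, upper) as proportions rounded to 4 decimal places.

SE₁ = √(p̂₁(1−p̂₁)/n₁) = √(0.1460·0.8540/198) = 0.02509; SE₂ = √(0.8270·0.1730/904) = 0.01258.
Independent samples: SE of the difference = √(SE₁² + SE₂²) = √(0.0006295081 + 0.0001582564) = 0.02807.
z* for 95% confidence is 1.960, so the margin of error is 1.960 × 0.02807 = 0.05502.
Point estimate p̂₁ − p̂₂ = 0.1460 − 0.8270 = -0.6810.
-0.6810 ± 0.05502 → (-0.7360, -0.6260).

(-0.7360, -0.6260)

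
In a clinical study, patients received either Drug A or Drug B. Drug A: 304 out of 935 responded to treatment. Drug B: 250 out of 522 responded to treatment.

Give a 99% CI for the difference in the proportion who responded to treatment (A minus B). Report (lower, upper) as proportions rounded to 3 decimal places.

(-0.223, -0.085)

Sample proportions: 304/935 = 0.3251, 250/522 = 0.4789.
Each SE is √(p̂(1−p̂)/n): √(0.3251·0.6749/935) = 0.01532 and √(0.4789·0.5211/522) = 0.02186.
SE(p̂₁ − p̂₂) = √(SE₁² + SE₂²) = √(0.0002347024 + 0.0004778596) = 0.02669, since the two samples are independent.
At 99% confidence z* = 2.576; margin = 2.576 × 0.02669 = 0.06875.
The difference is 0.3251 − 0.4789 = -0.1538, so the interval is -0.1538 ± 0.06875 = (-0.223, -0.085).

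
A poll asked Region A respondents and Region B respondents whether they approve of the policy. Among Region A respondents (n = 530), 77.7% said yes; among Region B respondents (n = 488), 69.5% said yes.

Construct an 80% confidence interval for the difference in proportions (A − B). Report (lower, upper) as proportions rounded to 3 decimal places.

(0.047, 0.117)

Each SE is √(p̂(1−p̂)/n): √(0.7770·0.2230/530) = 0.01808 and √(0.6950·0.3050/488) = 0.02084.
SE(p̂₁ − p̂₂) = √(SE₁² + SE₂²) = √(0.0003268864 + 0.0004343056) = 0.02759, since the two samples are independent.
At 80% confidence z* = 1.282; margin = 1.282 × 0.02759 = 0.03537.
The difference is 0.7770 − 0.6950 = 0.0820, so the interval is 0.0820 ± 0.03537 = (0.047, 0.117).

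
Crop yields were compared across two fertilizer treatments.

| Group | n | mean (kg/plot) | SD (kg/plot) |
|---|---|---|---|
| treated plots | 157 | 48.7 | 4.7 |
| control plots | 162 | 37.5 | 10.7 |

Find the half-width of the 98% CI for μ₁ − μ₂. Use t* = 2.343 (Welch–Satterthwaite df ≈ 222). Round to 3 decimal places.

SE₁ = s₁/√n₁ = 4.7/√157 = 0.3751; SE₂ = 10.7/√162 = 0.8407.
Independent samples, unequal variances: SE_diff = √(SE₁² + SE₂²) = √(0.14070001 + 0.70677649) = 0.9206.
t* = 2.343, so margin of error = 2.343 × 0.9206 = 2.1570.

2.157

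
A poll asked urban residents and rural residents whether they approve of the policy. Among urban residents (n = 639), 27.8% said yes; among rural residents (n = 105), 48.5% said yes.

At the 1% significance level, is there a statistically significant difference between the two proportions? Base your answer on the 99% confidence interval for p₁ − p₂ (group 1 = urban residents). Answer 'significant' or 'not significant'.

significant

Each SE is √(p̂(1−p̂)/n): √(0.2780·0.7220/639) = 0.01772 and √(0.4850·0.5150/105) = 0.04877.
SE(p̂₁ − p̂₂) = √(SE₁² + SE₂²) = √(0.0003139984 + 0.0023785129) = 0.05189, since the two samples are independent.
At 99% confidence z* = 2.576; margin = 2.576 × 0.05189 = 0.13367.
The difference is 0.2780 − 0.4850 = -0.2070, so the interval is -0.2070 ± 0.13367 = (-0.34067, -0.07333).
The interval (-0.34067, -0.07333) does not contain 0, so the difference is significant.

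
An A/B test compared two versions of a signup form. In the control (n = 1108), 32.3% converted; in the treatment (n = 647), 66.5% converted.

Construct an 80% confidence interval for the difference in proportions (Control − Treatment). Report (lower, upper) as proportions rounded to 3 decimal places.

The two standard errors are √(0.3230×0.6770/1108) = 0.01405 and √(0.6650×0.3350/647) = 0.01856.
Because the samples are independent, SE_diff = √(0.01405² + 0.01856²) = 0.02328.
Using z* = 1.282 for 80%, ME = 1.282 × 0.02328 = 0.02984.
p̂₁ − p̂₂ = -0.3420; interval -0.3420 ± 0.02984 gives (-0.372, -0.312).

(-0.372, -0.312)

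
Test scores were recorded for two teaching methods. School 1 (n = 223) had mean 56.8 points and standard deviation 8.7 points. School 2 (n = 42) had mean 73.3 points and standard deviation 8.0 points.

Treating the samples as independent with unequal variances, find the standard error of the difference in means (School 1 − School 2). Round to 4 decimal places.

1.3650

Per-group SEs: s₁/√n₁ = 8.7/√223 = 0.5826, s₂/√n₂ = 8.0/√42 = 1.2344.
Unpooled SE of the difference: √(0.33942276 + 1.52374336) = 1.3650.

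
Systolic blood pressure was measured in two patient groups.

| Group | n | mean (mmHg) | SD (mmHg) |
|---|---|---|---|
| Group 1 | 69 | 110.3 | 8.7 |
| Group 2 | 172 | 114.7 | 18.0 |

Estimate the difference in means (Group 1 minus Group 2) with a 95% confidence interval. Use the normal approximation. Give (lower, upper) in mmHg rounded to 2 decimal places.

(-7.78, -1.02)

SE₁ = s₁/√n₁ = 8.7/√69 = 1.0474; SE₂ = 18.0/√172 = 1.3725.
Independent samples, unequal variances: SE_diff = √(SE₁² + SE₂²) = √(1.09704676 + 1.88375625) = 1.7265.
z* = 1.960, so margin of error = 1.960 × 1.7265 = 3.3839.
Difference in means = 110.3 − 114.7 = -4.4000.
-4.4000 ± 3.3839 → (-7.78, -1.02).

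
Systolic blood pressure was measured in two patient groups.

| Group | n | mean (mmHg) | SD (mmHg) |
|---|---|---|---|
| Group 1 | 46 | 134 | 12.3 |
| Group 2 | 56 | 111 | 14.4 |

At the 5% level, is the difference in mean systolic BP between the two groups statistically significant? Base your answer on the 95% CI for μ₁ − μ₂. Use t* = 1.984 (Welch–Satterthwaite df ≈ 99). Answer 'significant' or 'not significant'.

significant

Standard errors of each mean: 12.3/√46 = 1.8135 and 14.4/√56 = 1.9243.
SE(x̄₁ − x̄₂) = √(1.8135² + 1.9243²) = 2.6442 for independent samples with unequal variances.
With t* = 1.984, the margin is 1.984 × 2.6442 = 5.2461.
x̄₁ − x̄₂ = 134 − 111 = 23.0000; the interval is 23.0000 ± 5.2461 = (17.7539, 28.2461).
The interval (17.7539, 28.2461) does not contain 0, so the difference is significant.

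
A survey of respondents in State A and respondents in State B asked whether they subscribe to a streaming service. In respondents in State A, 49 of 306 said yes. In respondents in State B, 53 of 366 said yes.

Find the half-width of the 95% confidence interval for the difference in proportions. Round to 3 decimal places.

0.055

p̂₁ = 49/306 = 0.1601 and p̂₂ = 53/366 = 0.1448.
SE₁ = √(p̂₁(1−p̂₁)/n₁) = √(0.1601·0.8399/306) = 0.02096; SE₂ = √(0.1448·0.8552/366) = 0.01839.
Independent samples: SE of the difference = √(SE₁² + SE₂²) = √(0.0004393216 + 0.0003381921) = 0.02788.
z* for 95% confidence is 1.960, so the margin of error is 1.960 × 0.02788 = 0.05464.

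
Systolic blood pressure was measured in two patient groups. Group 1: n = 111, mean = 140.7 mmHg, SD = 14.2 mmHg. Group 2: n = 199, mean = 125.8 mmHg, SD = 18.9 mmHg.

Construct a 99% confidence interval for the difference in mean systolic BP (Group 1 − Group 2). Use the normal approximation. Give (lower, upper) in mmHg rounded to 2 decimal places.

Per-group SEs: s₁/√n₁ = 14.2/√111 = 1.3478, s₂/√n₂ = 18.9/√199 = 1.3398.
Unpooled SE of the difference: √(1.81656484 + 1.79506404) = 1.9004.
Margin of error = z* · SE = 2.576 × 1.9004 = 4.8954.
x̄₁ − x̄₂ = 140.7 − 125.8 = 14.9000.
CI: 14.9000 ± 4.8954 = (10.00, 19.80).

(10.00, 19.80)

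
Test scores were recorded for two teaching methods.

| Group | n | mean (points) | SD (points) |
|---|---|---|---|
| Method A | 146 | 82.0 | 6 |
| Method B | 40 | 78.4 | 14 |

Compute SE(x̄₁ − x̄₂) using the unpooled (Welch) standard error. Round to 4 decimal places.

Standard errors of each mean: 6/√146 = 0.4966 and 14/√40 = 2.2136.
SE(x̄₁ − x̄₂) = √(0.4966² + 2.2136²) = 2.2686 for independent samples with unequal variances.

2.2686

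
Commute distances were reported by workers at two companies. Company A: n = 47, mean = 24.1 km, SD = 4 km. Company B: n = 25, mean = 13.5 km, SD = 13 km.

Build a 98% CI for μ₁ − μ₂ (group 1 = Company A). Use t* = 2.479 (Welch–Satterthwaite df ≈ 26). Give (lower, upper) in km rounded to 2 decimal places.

SE₁ = s₁/√n₁ = 4/√47 = 0.5835; SE₂ = 13/√25 = 2.6000.
Independent samples, unequal variances: SE_diff = √(SE₁² + SE₂²) = √(0.34047225 + 6.76) = 2.6647.
t* = 2.479, so margin of error = 2.479 × 2.6647 = 6.6058.
Difference in means = 24.1 − 13.5 = 10.6000.
10.6000 ± 6.6058 → (3.99, 17.21).

(3.99, 17.21)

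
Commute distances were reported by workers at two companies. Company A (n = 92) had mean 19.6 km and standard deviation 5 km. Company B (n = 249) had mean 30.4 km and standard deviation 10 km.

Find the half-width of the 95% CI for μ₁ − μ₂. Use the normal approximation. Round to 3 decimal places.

Standard errors of each mean: 5/√92 = 0.5213 and 10/√249 = 0.6337.
SE(x̄₁ − x̄₂) = √(0.5213² + 0.6337²) = 0.8206 for independent samples with unequal variances.
With z* = 1.960, the margin is 1.960 × 0.8206 = 1.6084.

1.608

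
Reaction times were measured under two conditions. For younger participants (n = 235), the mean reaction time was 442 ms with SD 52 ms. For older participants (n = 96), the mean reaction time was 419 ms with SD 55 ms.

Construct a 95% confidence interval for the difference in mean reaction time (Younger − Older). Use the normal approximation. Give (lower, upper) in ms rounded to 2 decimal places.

Standard errors of each mean: 52/√235 = 3.3921 and 55/√96 = 5.6134.
SE(x̄₁ − x̄₂) = √(3.3921² + 5.6134²) = 6.5587 for independent samples with unequal variances.
With z* = 1.960, the margin is 1.960 × 6.5587 = 12.8551.
x̄₁ − x̄₂ = 442 − 419 = 23.0000; the interval is 23.0000 ± 12.8551 = (10.14, 35.86).

(10.14, 35.86)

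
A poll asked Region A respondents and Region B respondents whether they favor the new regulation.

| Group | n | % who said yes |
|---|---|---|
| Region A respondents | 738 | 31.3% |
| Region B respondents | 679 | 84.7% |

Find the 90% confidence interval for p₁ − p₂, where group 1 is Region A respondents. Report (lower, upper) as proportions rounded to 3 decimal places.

(-0.570, -0.498)

The two standard errors are √(0.3130×0.6870/738) = 0.01707 and √(0.8470×0.1530/679) = 0.01382.
Because the samples are independent, SE_diff = √(0.01707² + 0.01382²) = 0.02196.
Using z* = 1.645 for 90%, ME = 1.645 × 0.02196 = 0.03612.
p̂₁ − p̂₂ = -0.5340; interval -0.5340 ± 0.03612 gives (-0.570, -0.498).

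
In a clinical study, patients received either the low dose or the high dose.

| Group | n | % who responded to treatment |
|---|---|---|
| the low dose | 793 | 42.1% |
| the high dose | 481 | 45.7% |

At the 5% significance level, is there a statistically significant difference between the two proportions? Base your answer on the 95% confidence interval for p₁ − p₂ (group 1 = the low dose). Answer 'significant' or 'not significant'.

The two standard errors are √(0.4210×0.5790/793) = 0.01753 and √(0.4570×0.5430/481) = 0.02271.
Because the samples are independent, SE_diff = √(0.01753² + 0.02271²) = 0.02869.
Using z* = 1.960 for 95%, ME = 1.960 × 0.02869 = 0.05623.
p̂₁ − p̂₂ = -0.0360; interval -0.0360 ± 0.05623 gives (-0.09223, 0.02023).
The interval (-0.09223, 0.02023) contains 0, so the difference is not significant.

not significant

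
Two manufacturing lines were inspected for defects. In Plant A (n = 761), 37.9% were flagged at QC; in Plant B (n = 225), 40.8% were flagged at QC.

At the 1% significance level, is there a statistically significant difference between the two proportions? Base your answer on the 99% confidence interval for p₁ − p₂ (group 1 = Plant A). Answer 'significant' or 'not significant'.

SE₁ = √(p̂₁(1−p̂₁)/n₁) = √(0.3790·0.6210/761) = 0.01759; SE₂ = √(0.4080·0.5920/225) = 0.03276.
Independent samples: SE of the difference = √(SE₁² + SE₂²) = √(0.0003094081 + 0.0010732176) = 0.03718.
z* for 99% confidence is 2.576, so the margin of error is 2.576 × 0.03718 = 0.09578.
Point estimate p̂₁ − p̂₂ = 0.3790 − 0.4080 = -0.0290.
-0.0290 ± 0.09578 → (-0.12478, 0.06678).
The interval (-0.12478, 0.06678) contains 0, so the difference is not significant.

not significant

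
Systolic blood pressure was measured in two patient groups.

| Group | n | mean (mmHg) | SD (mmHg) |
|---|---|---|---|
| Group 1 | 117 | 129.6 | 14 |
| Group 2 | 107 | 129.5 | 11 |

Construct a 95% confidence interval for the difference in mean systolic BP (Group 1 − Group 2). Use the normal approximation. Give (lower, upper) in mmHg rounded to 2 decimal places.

(-3.18, 3.38)

Per-group SEs: s₁/√n₁ = 14/√117 = 1.2943, s₂/√n₂ = 11/√107 = 1.0634.
Unpooled SE of the difference: √(1.67521249 + 1.13081956) = 1.6751.
Margin of error = z* · SE = 1.960 × 1.6751 = 3.2832.
x̄₁ − x̄₂ = 129.6 − 129.5 = 0.1000.
CI: 0.1000 ± 3.2832 = (-3.18, 3.38).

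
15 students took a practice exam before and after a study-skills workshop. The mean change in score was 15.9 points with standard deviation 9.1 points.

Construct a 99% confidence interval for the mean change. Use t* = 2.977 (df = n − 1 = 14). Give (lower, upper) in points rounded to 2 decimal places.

(8.91, 22.89)

This is a matched-pairs design, so SE = s_d/√n = 9.1/√15 = 2.3496.
Margin = 2.977 × 2.3496 = 6.9948; the interval is 15.9 ± 6.9948 = (8.91, 22.89).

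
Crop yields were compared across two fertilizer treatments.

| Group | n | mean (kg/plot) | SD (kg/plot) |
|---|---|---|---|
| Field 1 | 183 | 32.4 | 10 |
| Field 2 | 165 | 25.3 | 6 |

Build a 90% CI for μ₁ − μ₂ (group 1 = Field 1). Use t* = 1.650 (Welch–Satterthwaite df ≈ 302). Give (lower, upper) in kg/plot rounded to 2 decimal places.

(5.66, 8.54)

SE₁ = s₁/√n₁ = 10/√183 = 0.7392; SE₂ = 6/√165 = 0.4671.
Independent samples, unequal variances: SE_diff = √(SE₁² + SE₂²) = √(0.54641664 + 0.21818241) = 0.8744.
t* = 1.650, so margin of error = 1.650 × 0.8744 = 1.4428.
Difference in means = 32.4 − 25.3 = 7.1000.
7.1000 ± 1.4428 → (5.66, 8.54).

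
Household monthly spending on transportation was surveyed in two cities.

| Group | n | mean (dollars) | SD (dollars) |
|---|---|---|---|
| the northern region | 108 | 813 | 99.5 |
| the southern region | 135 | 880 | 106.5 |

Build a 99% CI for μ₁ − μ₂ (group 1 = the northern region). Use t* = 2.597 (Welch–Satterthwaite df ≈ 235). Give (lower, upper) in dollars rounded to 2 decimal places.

SE₁ = s₁/√n₁ = 99.5/√108 = 9.5744; SE₂ = 106.5/√135 = 9.1661.
Independent samples, unequal variances: SE_diff = √(SE₁² + SE₂²) = √(91.66913536 + 84.01738921) = 13.2547.
t* = 2.597, so margin of error = 2.597 × 13.2547 = 34.4225.
Difference in means = 813 − 880 = -67.0000.
-67.0000 ± 34.4225 → (-101.42, -32.58).

(-101.42, -32.58)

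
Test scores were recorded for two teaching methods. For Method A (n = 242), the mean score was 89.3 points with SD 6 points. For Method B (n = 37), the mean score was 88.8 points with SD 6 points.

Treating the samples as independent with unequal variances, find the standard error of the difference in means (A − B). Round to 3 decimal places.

1.059

Standard errors of each mean: 6/√242 = 0.3857 and 6/√37 = 0.9864.
SE(x̄₁ − x̄₂) = √(0.3857² + 0.9864²) = 1.0591 for independent samples with unequal variances.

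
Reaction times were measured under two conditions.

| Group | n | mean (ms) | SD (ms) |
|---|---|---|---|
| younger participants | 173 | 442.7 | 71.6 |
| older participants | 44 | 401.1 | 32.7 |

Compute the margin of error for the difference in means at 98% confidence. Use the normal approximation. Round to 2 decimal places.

SE₁ = s₁/√n₁ = 71.6/√173 = 5.4436; SE₂ = 32.7/√44 = 4.9297.
Independent samples, unequal variances: SE_diff = √(SE₁² + SE₂²) = √(29.63278096 + 24.30194209) = 7.3440.
z* = 2.326, so margin of error = 2.326 × 7.3440 = 17.0821.

17.08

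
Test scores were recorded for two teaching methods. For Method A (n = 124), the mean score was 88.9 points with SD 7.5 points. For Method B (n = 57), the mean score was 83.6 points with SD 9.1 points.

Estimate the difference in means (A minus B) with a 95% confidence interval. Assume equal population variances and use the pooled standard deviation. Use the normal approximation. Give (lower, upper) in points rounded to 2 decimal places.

Pooled variance s_p² = [123·7.5² + 56·9.1²] / (124+57−2) = 64.5593, so s_p = 8.0349.
SE_diff = s_p·√(1/n₁ + 1/n₂) = 8.0349·√(1/124 + 1/57) = 1.2858.
z* = 1.960; margin = 1.960 × 1.2858 = 2.5202.
Difference = 88.9 − 83.6 = 5.3000.
5.3000 ± 2.5202 → (2.78, 7.82).

(2.78, 7.82)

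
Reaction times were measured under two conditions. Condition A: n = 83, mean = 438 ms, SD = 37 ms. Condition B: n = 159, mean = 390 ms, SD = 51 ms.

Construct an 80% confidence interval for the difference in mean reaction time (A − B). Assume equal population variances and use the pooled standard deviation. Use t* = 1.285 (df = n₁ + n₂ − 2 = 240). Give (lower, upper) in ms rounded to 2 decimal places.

s_p = √[((n₁−1)s₁² + (n₂−1)s₂²)/(n₁+n₂−2)] = √[(82·37² + 158·51²)/240] = 46.6912.
SE = 46.6912·√(1/83 + 1/159) = 6.3227.
With t* = 1.285, margin = 1.285 × 6.3227 = 8.1247.
x̄₁ − x̄₂ = 438 − 390 = 48.0000; interval 48.0000 ± 8.1247 = (39.88, 56.12).

(39.88, 56.12)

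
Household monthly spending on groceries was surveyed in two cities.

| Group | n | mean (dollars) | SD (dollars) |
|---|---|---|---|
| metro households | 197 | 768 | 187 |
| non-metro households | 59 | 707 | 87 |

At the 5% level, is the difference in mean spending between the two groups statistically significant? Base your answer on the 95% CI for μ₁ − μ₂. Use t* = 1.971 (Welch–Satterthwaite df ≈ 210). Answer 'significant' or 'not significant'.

significant

Standard errors of each mean: 187/√197 = 13.3232 and 87/√59 = 11.3264.
SE(x̄₁ − x̄₂) = √(13.3232² + 11.3264²) = 17.4870 for independent samples with unequal variances.
With t* = 1.971, the margin is 1.971 × 17.4870 = 34.4669.
x̄₁ − x̄₂ = 768 − 707 = 61.0000; the interval is 61.0000 ± 34.4669 = (26.5331, 95.4669).
The interval (26.5331, 95.4669) does not contain 0, so the difference is significant.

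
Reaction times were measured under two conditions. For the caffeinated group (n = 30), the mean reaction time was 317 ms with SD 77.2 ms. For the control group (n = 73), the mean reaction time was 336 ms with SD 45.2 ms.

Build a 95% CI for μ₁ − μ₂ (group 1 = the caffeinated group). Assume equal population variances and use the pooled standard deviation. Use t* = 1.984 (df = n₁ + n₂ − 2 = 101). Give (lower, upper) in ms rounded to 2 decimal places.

Pooled variance s_p² = [29·77.2² + 72·45.2²] / (30+73−2) = 3167.6657, so s_p = 56.2820.
SE_diff = s_p·√(1/n₁ + 1/n₂) = 56.2820·√(1/30 + 1/73) = 12.2058.
t* = 1.984; margin = 1.984 × 12.2058 = 24.2163.
Difference = 317 − 336 = -19.0000.
-19.0000 ± 24.2163 → (-43.22, 5.22).

(-43.22, 5.22)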